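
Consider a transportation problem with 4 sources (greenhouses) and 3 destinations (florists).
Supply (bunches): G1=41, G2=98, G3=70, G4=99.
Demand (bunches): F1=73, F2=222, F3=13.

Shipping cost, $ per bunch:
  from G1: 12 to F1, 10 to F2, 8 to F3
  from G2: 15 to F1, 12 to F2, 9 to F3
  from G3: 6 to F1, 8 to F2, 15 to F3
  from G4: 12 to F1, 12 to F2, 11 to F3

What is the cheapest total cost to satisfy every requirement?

3155

A cheapest plan:
  G1 to F2: 41 × $10 = $410
  G2 to F2: 85 × $12 = $1020
  G2 to F3: 13 × $9 = $117
  G3 to F1: 70 × $6 = $420
  G4 to F1: 3 × $12 = $36
  G4 to F2: 96 × $12 = $1152
Total = 410 + 1020 + 117 + 420 + 36 + 1152 = $3155.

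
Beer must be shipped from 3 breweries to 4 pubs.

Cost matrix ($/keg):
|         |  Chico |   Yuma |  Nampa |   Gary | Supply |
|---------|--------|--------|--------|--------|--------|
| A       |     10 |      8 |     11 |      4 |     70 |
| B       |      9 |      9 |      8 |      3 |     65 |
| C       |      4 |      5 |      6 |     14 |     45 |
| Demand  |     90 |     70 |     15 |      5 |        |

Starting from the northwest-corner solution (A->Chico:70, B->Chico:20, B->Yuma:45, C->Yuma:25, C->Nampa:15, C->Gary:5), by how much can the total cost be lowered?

Current plan cost = 70·10 + 20·9 + 45·9 + 25·5 + 15·6 + 5·14 = $1570.
Optimal plan:
  A→Yuma: 70 × $8 = $560
  B→Chico: 45 × $9 = $405
  B→Nampa: 15 × $8 = $120
  B→Gary: 5 × $3 = $15
  C→Chico: 45 × $4 = $180
Optimal cost = $1280.
Saving = 1570 − 1280 = $290.

290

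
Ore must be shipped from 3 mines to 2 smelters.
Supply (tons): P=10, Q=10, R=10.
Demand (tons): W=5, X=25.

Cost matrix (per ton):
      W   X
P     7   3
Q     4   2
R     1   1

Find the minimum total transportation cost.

60

A cheapest plan:
  P to X: 10 × 3 = 30
  Q to X: 10 × 2 = 20
  R to W: 5 × 1 = 5
  R to X: 5 × 1 = 5
Total = 30 + 20 + 5 + 5 = 60.
(Supply check: P ships 10; Q ships 10; R ships 10.)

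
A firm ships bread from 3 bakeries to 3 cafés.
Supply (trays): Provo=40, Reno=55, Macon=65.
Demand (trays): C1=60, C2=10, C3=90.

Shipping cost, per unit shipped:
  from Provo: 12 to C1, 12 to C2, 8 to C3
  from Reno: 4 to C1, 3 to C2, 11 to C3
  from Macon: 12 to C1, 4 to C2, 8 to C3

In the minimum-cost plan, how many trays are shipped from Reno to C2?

0

Solving gives:
  Provo→C3: 40 × 8 = 320
  Reno→C1: 55 × 4 = 220
  Macon→C1: 5 × 12 = 60
  Macon→C2: 10 × 4 = 40
  Macon→C3: 50 × 8 = 400
Total cost = 1040.
The route Reno→C2 is not used.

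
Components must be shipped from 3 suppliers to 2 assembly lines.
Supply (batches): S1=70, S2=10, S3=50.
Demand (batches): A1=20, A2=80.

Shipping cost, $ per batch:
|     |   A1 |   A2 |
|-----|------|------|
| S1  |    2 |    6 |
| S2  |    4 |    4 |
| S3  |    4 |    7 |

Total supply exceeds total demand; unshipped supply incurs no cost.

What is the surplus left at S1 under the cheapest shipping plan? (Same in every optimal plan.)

Minimum-cost shipments:
  S1->A1: 20 × $2 = $40
  S1->A2: 50 × $6 = $300
  S2->A2: 10 × $4 = $40
  S3->A2: 20 × $7 = $140
Total cost = $520.
S1 ships 70 of its 70, leaving 0.

0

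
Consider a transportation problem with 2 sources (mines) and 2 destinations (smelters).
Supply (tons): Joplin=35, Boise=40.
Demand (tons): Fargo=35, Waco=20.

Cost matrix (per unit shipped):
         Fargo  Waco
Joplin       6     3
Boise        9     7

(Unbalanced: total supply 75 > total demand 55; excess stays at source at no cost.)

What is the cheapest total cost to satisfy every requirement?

A cheapest plan:
  Joplin to Fargo: 15 × 6 = 90
  Joplin to Waco: 20 × 3 = 60
  Boise to Fargo: 20 × 9 = 180
Total = 90 + 60 + 180 = 330.

330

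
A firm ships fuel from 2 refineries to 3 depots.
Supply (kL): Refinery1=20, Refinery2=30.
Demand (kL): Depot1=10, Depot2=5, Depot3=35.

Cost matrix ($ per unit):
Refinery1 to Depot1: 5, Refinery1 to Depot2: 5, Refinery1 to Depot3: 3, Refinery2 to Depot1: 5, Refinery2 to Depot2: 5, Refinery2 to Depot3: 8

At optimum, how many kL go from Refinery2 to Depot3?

15

The minimum-cost plan:
  Refinery1->Depot3: 20 × $3 = $60
  Refinery2->Depot1: 10 × $5 = $50
  Refinery2->Depot2: 5 × $5 = $25
  Refinery2->Depot3: 15 × $8 = $120
Total cost = $255.
So Refinery2→Depot3 carries 15 kL.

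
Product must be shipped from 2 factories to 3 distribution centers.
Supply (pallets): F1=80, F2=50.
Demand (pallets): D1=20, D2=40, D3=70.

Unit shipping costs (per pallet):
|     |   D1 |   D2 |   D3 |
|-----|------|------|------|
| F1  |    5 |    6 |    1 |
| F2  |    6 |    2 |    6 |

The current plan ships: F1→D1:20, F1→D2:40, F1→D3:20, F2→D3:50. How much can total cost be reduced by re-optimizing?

400

Current plan cost = 20·5 + 40·6 + 20·1 + 50·6 = 660.
Optimal plan:
  F1–D1: 10 × 5 = 50
  F1–D3: 70 × 1 = 70
  F2–D1: 10 × 6 = 60
  F2–D2: 40 × 2 = 80
Optimal cost = 260.
Saving = 660 − 260 = 400.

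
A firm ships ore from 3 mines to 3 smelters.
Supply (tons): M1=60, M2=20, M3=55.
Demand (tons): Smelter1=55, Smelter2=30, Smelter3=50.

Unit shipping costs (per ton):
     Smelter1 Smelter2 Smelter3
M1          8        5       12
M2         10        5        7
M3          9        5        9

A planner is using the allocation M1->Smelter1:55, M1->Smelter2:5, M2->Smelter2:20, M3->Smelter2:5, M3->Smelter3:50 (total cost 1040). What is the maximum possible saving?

40

Current plan cost = 55·8 + 5·5 + 20·5 + 5·5 + 50·9 = 1040.
Optimal plan:
  M1 to Smelter1: 55 × 8 = 440
  M1 to Smelter2: 5 × 5 = 25
  M2 to Smelter3: 20 × 7 = 140
  M3 to Smelter2: 25 × 5 = 125
  M3 to Smelter3: 30 × 9 = 270
Optimal cost = 1000.
Saving = 1040 − 1000 = 40.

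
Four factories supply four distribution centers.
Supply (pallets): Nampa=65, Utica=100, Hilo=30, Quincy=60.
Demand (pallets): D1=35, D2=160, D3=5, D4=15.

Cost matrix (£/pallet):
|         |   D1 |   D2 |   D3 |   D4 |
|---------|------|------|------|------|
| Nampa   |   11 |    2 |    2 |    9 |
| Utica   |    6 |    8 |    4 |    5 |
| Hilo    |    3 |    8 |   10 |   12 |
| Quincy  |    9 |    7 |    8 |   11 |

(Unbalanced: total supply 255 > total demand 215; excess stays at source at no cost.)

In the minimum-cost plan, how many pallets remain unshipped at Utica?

40

Minimum-cost shipments:
  Nampa–D2: 65 × £2 = £130
  Utica–D1: 5 × £6 = £30
  Utica–D2: 35 × £8 = £280
  Utica–D3: 5 × £4 = £20
  Utica–D4: 15 × £5 = £75
  Hilo–D1: 30 × £3 = £90
  Quincy–D2: 60 × £7 = £420
Total cost = £1045.
Utica ships 60 of its 100, leaving 40.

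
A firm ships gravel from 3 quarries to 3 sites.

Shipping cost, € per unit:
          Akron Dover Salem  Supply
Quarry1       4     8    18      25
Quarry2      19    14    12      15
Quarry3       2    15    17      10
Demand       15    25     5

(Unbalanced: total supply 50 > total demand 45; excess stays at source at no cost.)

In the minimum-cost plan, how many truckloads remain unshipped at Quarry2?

An optimal plan:
  Quarry1->Akron: 5 × €4 = €20
  Quarry1->Dover: 20 × €8 = €160
  Quarry2->Dover: 5 × €14 = €70
  Quarry2->Salem: 5 × €12 = €60
  Quarry3->Akron: 10 × €2 = €20
Total cost = €330.
Quarry2 ships 10 of its 15, leaving 5.

5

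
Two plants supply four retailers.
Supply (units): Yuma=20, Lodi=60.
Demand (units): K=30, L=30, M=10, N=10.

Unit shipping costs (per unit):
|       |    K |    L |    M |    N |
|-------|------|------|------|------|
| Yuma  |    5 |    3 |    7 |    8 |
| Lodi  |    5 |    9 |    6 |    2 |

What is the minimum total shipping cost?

380

An optimal shipping plan:
  Yuma–L: 20 × 3 = 60
  Lodi–K: 30 × 5 = 150
  Lodi–L: 10 × 9 = 90
  Lodi–M: 10 × 6 = 60
  Lodi–N: 10 × 2 = 20
Total = 60 + 150 + 90 + 60 + 20 = 380.
(Supply check: Yuma ships 20; Lodi ships 60.)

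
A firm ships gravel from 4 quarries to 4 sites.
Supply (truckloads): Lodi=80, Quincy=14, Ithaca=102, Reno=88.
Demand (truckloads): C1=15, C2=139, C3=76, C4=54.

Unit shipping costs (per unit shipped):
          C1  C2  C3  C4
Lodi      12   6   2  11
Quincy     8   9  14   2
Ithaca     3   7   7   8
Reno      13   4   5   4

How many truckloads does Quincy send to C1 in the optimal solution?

0

The minimum-cost plan:
  Lodi–C2: 4 × 6 = 24
  Lodi–C3: 76 × 2 = 152
  Quincy–C4: 14 × 2 = 28
  Ithaca–C1: 15 × 3 = 45
  Ithaca–C2: 87 × 7 = 609
  Reno–C2: 48 × 4 = 192
  Reno–C4: 40 × 4 = 160
Total cost = 1210.
The route Quincy→C1 is not used.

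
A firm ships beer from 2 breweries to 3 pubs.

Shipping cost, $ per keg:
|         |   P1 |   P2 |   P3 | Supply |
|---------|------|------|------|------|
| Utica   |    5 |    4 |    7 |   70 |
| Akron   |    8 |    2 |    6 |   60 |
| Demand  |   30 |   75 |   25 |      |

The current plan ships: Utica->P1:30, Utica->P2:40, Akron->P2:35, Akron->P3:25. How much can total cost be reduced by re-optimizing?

25

Current plan cost = 30·5 + 40·4 + 35·2 + 25·6 = $530.
Optimal plan:
  Utica->P1: 30 × $5 = $150
  Utica->P2: 15 × $4 = $60
  Utica->P3: 25 × $7 = $175
  Akron->P2: 60 × $2 = $120
Optimal cost = $505.
Saving = 530 − 505 = $25.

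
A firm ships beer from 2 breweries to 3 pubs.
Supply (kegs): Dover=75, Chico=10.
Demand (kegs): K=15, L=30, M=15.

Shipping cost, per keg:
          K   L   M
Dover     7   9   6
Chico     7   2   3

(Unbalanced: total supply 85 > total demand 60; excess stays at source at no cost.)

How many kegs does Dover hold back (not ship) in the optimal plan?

25

An optimal plan:
  Dover–K: 15 × 7 = 105
  Dover–L: 20 × 9 = 180
  Dover–M: 15 × 6 = 90
  Chico–L: 10 × 2 = 20
Total cost = 395.
Dover ships 50 of its 75, leaving 25.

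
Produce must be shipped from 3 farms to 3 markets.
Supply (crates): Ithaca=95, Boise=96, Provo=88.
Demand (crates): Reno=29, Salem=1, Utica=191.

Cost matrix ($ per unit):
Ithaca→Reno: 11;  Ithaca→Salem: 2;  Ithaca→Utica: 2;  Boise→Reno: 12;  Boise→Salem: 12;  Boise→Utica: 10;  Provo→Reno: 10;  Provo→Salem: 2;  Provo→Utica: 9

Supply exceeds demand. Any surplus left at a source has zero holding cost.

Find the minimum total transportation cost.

An optimal shipping plan:
  Ithaca→Utica: 95 × $2 = $190
  Boise→Utica: 38 × $10 = $380
  Provo→Reno: 29 × $10 = $290
  Provo→Salem: 1 × $2 = $2
  Provo→Utica: 58 × $9 = $522
Total = 190 + 380 + 290 + 2 + 522 = $1384.
(Supply check: Ithaca ships 95; Boise ships 38; Provo ships 88.)

1384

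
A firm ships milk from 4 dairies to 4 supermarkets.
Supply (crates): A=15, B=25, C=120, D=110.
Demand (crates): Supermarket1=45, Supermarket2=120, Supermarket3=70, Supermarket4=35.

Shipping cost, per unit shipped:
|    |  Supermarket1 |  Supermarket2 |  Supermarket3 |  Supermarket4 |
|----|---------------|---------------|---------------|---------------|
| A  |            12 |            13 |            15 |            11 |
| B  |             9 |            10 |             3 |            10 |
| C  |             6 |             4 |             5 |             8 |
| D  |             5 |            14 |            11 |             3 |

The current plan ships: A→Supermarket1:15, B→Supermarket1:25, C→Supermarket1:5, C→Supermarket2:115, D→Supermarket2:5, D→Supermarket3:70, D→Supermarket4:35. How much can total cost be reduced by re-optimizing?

Current plan cost = 15·12 + 25·9 + 5·6 + 115·4 + 5·14 + 70·11 + 35·3 = 1840.
Optimal plan:
  A to Supermarket2: 15 × 13 = 195
  B to Supermarket3: 25 × 3 = 75
  C to Supermarket2: 105 × 4 = 420
  C to Supermarket3: 15 × 5 = 75
  D to Supermarket1: 45 × 5 = 225
  D to Supermarket3: 30 × 11 = 330
  D to Supermarket4: 35 × 3 = 105
Optimal cost = 1425.
Saving = 1840 − 1425 = 415.

415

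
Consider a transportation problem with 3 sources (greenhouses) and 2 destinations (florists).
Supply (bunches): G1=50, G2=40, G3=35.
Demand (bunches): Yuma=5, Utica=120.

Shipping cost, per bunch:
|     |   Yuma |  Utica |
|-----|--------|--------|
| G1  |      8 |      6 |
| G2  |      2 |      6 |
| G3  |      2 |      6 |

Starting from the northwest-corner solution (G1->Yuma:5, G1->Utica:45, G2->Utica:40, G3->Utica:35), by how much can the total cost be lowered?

Current plan cost = 5·8 + 45·6 + 40·6 + 35·6 = 760.
Optimal plan:
  G1->Utica: 50 × 6 = 300
  G2->Yuma: 5 × 2 = 10
  G2->Utica: 35 × 6 = 210
  G3->Utica: 35 × 6 = 210
Optimal cost = 730.
Saving = 760 − 730 = 30.

30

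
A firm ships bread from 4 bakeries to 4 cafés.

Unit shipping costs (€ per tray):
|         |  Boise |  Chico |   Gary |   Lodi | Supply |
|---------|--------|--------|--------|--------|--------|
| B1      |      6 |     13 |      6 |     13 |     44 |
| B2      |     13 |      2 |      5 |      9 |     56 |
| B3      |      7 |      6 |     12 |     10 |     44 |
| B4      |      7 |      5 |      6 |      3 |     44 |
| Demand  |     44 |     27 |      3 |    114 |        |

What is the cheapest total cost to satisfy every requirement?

One minimum-cost allocation:
  B1→Boise: 44 × €6 = €264
  B2→Chico: 27 × €2 = €54
  B2→Gary: 3 × €5 = €15
  B2→Lodi: 26 × €9 = €234
  B3→Lodi: 44 × €10 = €440
  B4→Lodi: 44 × €3 = €132
Total = 264 + 54 + 15 + 234 + 440 + 132 = €1139.

1139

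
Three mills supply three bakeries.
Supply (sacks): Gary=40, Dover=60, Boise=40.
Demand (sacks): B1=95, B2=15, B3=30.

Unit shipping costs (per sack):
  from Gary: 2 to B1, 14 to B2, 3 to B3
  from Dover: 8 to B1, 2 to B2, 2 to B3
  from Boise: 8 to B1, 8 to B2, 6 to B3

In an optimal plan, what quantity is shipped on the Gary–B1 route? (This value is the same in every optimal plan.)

40

Solving gives:
  Gary to B1: 40 sacks
  Dover to B1: 15 sacks
  Dover to B2: 15 sacks
  Dover to B3: 30 sacks
  Boise to B1: 40 sacks
Total cost = 610.
So Gary→B1 carries 40 sacks.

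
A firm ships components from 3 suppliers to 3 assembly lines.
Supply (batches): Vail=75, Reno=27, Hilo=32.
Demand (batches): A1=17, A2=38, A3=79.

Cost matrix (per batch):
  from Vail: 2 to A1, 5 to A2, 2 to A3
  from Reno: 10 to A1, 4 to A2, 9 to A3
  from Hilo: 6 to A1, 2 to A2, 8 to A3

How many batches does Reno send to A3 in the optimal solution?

4

The minimum-cost plan:
  Vail–A3: 75 × 2 = 150
  Reno–A2: 23 × 4 = 92
  Reno–A3: 4 × 9 = 36
  Hilo–A1: 17 × 6 = 102
  Hilo–A2: 15 × 2 = 30
Total cost = 410.
So Reno→A3 carries 4 batches.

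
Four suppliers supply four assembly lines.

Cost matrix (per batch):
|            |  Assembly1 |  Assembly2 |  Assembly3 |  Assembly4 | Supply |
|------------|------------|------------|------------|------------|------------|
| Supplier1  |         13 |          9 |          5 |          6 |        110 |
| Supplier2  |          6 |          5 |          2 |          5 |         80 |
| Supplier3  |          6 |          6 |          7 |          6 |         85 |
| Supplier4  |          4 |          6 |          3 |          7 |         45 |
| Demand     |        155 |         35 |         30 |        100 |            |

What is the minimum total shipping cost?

1705

An optimal shipping plan:
  Supplier1–Assembly3: 10 × 5 = 50
  Supplier1–Assembly4: 100 × 6 = 600
  Supplier2–Assembly1: 25 × 6 = 150
  Supplier2–Assembly2: 35 × 5 = 175
  Supplier2–Assembly3: 20 × 2 = 40
  Supplier3–Assembly1: 85 × 6 = 510
  Supplier4–Assembly1: 45 × 4 = 180
Total = 50 + 600 + 150 + 175 + 40 + 510 + 180 = 1705.
(Supply check: Supplier1 ships 110; Supplier2 ships 80; Supplier3 ships 85; Supplier4 ships 45.)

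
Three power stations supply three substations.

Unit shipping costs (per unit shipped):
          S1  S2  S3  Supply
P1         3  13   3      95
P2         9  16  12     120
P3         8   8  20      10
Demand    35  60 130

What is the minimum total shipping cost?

1900

A cheapest plan:
  P1→S3: 95 × 3 = 285
  P2→S1: 35 × 9 = 315
  P2→S2: 50 × 16 = 800
  P2→S3: 35 × 12 = 420
  P3→S2: 10 × 8 = 80
Total = 285 + 315 + 800 + 420 + 80 = 1900.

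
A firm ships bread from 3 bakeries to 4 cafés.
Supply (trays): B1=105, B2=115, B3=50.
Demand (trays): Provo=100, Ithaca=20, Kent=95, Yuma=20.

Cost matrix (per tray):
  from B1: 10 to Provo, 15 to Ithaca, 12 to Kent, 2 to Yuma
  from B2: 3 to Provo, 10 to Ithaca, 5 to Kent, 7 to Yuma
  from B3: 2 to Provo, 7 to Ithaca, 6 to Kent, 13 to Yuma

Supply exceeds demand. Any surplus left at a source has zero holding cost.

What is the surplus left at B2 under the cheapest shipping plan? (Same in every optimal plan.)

0

Minimum-cost shipments:
  B1–Kent: 50 × 12 = 600
  B1–Yuma: 20 × 2 = 40
  B2–Provo: 70 × 3 = 210
  B2–Kent: 45 × 5 = 225
  B3–Provo: 30 × 2 = 60
  B3–Ithaca: 20 × 7 = 140
Total cost = 1275.
B2 ships 115 of its 115, leaving 0.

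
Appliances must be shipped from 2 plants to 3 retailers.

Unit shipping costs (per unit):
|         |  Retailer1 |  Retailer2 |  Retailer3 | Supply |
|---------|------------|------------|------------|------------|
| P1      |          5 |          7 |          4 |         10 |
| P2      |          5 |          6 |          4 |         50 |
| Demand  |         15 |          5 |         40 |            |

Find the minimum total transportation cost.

A cheapest plan:
  P1→Retailer1: 10 × 5 = 50
  P2→Retailer1: 5 × 5 = 25
  P2→Retailer2: 5 × 6 = 30
  P2→Retailer3: 40 × 4 = 160
Total = 50 + 25 + 30 + 160 = 265.

265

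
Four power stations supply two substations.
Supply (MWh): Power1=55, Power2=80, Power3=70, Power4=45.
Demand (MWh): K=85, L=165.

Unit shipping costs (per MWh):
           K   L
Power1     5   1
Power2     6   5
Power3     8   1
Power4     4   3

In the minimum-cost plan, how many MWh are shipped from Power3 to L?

The minimum-cost plan:
  Power1 to L: 55 × 1 = 55
  Power2 to K: 80 × 6 = 480
  Power3 to L: 70 × 1 = 70
  Power4 to K: 5 × 4 = 20
  Power4 to L: 40 × 3 = 120
Total cost = 745.
So Power3→L carries 70 MWh.

70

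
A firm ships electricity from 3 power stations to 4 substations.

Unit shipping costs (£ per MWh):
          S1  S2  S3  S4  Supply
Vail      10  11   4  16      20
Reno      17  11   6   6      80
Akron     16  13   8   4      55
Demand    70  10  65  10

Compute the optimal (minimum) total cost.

1545

A cheapest plan:
  Vail to S1: 20 × £10 = £200
  Reno to S1: 5 × £17 = £85
  Reno to S2: 10 × £11 = £110
  Reno to S3: 65 × £6 = £390
  Akron to S1: 45 × £16 = £720
  Akron to S4: 10 × £4 = £40
Total = 200 + 85 + 110 + 390 + 720 + 40 = £1545.
(Supply check: Vail ships 20; Reno ships 80; Akron ships 55.)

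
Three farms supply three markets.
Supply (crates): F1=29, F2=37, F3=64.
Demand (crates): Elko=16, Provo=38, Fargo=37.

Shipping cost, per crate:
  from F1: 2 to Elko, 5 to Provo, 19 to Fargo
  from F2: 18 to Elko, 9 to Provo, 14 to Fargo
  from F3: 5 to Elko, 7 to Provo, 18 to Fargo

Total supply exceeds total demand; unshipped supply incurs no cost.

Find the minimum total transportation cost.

One minimum-cost allocation:
  F1–Elko: 16 × 2 = 32
  F1–Provo: 13 × 5 = 65
  F2–Fargo: 37 × 14 = 518
  F3–Provo: 25 × 7 = 175
Total = 32 + 65 + 518 + 175 = 790.

790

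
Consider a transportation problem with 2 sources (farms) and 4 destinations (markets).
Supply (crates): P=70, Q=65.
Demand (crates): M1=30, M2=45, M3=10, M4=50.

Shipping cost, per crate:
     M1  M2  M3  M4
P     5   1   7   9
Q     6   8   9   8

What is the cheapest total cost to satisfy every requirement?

680

A cheapest plan:
  P–M1: 15 × 5 = 75
  P–M2: 45 × 1 = 45
  P–M3: 10 × 7 = 70
  Q–M1: 15 × 6 = 90
  Q–M4: 50 × 8 = 400
Total = 75 + 45 + 70 + 90 + 400 = 680.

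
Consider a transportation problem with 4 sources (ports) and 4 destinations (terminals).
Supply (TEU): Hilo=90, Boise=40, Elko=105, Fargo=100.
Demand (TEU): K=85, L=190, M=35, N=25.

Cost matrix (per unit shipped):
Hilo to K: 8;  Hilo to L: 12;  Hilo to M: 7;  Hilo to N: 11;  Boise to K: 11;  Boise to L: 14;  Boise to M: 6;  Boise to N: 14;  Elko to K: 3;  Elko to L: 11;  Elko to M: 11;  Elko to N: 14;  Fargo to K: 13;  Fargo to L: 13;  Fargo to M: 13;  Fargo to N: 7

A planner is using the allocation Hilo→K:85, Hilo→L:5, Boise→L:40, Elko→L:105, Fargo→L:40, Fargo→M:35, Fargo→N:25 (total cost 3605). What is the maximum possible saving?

620

Current plan cost = 85·8 + 5·12 + 40·14 + 105·11 + 40·13 + 35·13 + 25·7 = 3605.
Optimal plan:
  Hilo–L: 90 TEU
  Boise–L: 5 TEU
  Boise–M: 35 TEU
  Elko–K: 85 TEU
  Elko–L: 20 TEU
  Fargo–L: 75 TEU
  Fargo–N: 25 TEU
Optimal cost = 2985.
Saving = 3605 − 2985 = 620.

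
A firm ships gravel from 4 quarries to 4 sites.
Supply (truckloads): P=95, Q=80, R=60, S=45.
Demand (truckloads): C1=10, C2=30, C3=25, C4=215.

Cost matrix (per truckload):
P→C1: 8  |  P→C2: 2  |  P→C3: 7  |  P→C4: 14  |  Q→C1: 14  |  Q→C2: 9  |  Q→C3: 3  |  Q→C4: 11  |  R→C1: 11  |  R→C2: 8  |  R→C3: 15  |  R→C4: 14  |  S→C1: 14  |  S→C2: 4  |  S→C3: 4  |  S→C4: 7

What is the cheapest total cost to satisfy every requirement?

Optimal allocation:
  P to C1: 10 × 8 = 80
  P to C2: 30 × 2 = 60
  P to C4: 55 × 14 = 770
  Q to C3: 25 × 3 = 75
  Q to C4: 55 × 11 = 605
  R to C4: 60 × 14 = 840
  S to C4: 45 × 7 = 315
Total = 80 + 60 + 770 + 75 + 605 + 840 + 315 = 2745.

2745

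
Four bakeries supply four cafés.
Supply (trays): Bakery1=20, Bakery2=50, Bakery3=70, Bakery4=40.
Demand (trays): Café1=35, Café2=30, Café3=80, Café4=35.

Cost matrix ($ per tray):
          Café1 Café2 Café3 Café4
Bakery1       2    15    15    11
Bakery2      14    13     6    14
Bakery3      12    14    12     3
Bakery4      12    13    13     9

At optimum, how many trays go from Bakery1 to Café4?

0

Solving gives:
  Bakery1->Café1: 20 × $2 = $40
  Bakery2->Café3: 50 × $6 = $300
  Bakery3->Café1: 5 × $12 = $60
  Bakery3->Café3: 30 × $12 = $360
  Bakery3->Café4: 35 × $3 = $105
  Bakery4->Café1: 10 × $12 = $120
  Bakery4->Café2: 30 × $13 = $390
Total cost = $1375.
The route Bakery1→Café4 is not used.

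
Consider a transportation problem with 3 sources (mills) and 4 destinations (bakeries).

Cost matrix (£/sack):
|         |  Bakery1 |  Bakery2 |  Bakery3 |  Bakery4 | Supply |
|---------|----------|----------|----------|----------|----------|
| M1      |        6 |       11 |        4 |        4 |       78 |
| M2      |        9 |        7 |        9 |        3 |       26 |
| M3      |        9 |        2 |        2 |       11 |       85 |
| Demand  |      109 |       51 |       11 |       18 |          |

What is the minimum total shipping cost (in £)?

925

A cheapest plan:
  M1 to Bakery1: 78 × £6 = £468
  M2 to Bakery1: 8 × £9 = £72
  M2 to Bakery4: 18 × £3 = £54
  M3 to Bakery1: 23 × £9 = £207
  M3 to Bakery2: 51 × £2 = £102
  M3 to Bakery3: 11 × £2 = £22
Total = 468 + 72 + 54 + 207 + 102 + 22 = £925.
(Supply check: M1 ships 78; M2 ships 26; M3 ships 85.)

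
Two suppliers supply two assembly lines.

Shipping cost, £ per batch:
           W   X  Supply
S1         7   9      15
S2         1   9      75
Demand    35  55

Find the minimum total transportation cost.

Optimal allocation:
  S1–X: 15 batches
  S2–W: 35 batches
  S2–X: 40 batches
Total cost = £530.

530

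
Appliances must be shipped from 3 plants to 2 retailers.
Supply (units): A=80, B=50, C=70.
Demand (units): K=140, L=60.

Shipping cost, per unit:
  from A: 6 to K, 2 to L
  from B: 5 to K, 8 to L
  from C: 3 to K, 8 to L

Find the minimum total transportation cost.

700

An optimal shipping plan:
  A–K: 20 × 6 = 120
  A–L: 60 × 2 = 120
  B–K: 50 × 5 = 250
  C–K: 70 × 3 = 210
Total = 120 + 120 + 250 + 210 = 700.
(Supply check: A ships 80; B ships 50; C ships 70.)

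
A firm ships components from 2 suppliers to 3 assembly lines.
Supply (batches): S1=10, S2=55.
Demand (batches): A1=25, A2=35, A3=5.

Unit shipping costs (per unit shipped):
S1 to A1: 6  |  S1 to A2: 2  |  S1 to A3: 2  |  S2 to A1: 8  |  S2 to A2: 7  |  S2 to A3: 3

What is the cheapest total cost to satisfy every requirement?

410

Optimal allocation:
  S1->A2: 10 batches
  S2->A1: 25 batches
  S2->A2: 25 batches
  S2->A3: 5 batches
Total cost = 410.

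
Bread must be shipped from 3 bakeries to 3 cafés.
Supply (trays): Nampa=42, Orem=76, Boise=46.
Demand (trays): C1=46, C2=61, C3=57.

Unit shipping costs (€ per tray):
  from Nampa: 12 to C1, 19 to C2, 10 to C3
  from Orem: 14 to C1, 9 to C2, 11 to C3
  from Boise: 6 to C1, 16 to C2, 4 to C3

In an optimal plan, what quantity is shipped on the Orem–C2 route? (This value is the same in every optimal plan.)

The minimum-cost plan:
  Nampa–C3: 42 × €10 = €420
  Orem–C2: 61 × €9 = €549
  Orem–C3: 15 × €11 = €165
  Boise–C1: 46 × €6 = €276
Total cost = €1410.
So Orem→C2 carries 61 trays.

61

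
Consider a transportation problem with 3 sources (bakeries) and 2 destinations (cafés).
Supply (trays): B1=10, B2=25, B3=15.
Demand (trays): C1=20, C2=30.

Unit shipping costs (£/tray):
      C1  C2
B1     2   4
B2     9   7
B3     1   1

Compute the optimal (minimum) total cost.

210

An optimal shipping plan:
  B1->C1: 10 × £2 = £20
  B2->C2: 25 × £7 = £175
  B3->C1: 10 × £1 = £10
  B3->C2: 5 × £1 = £5
Total = 20 + 175 + 10 + 5 = £210.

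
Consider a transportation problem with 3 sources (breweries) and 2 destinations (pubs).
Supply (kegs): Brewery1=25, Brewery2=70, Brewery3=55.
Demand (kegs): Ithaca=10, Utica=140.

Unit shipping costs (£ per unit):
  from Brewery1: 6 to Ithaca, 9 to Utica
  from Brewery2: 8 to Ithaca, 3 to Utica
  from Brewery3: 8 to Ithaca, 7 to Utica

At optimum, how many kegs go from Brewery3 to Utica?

Optimal shipments:
  Brewery1–Ithaca: 10 × £6 = £60
  Brewery1–Utica: 15 × £9 = £135
  Brewery2–Utica: 70 × £3 = £210
  Brewery3–Utica: 55 × £7 = £385
Total cost = £790.
So Brewery3→Utica carries 55 kegs.

55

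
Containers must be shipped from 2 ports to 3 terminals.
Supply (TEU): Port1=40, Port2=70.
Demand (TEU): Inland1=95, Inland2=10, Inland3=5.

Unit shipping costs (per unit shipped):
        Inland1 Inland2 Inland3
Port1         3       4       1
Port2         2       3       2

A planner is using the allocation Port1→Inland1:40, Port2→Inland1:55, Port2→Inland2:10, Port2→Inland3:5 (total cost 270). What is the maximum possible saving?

Current plan cost = 40·3 + 55·2 + 10·3 + 5·2 = 270.
Optimal plan:
  Port1 to Inland1: 25 TEU
  Port1 to Inland2: 10 TEU
  Port1 to Inland3: 5 TEU
  Port2 to Inland1: 70 TEU
Optimal cost = 260.
Saving = 270 − 260 = 10.

10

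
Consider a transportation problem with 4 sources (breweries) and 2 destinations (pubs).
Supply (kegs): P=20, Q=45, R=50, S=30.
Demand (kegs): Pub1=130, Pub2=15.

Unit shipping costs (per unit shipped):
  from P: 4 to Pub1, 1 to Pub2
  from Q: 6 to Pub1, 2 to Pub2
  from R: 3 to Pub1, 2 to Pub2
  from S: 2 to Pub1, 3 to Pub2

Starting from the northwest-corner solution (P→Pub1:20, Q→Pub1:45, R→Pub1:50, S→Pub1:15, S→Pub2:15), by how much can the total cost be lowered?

Current plan cost = 20·4 + 45·6 + 50·3 + 15·2 + 15·3 = 575.
Optimal plan:
  P–Pub1: 20 × 4 = 80
  Q–Pub1: 30 × 6 = 180
  Q–Pub2: 15 × 2 = 30
  R–Pub1: 50 × 3 = 150
  S–Pub1: 30 × 2 = 60
Optimal cost = 500.
Saving = 575 − 500 = 75.

75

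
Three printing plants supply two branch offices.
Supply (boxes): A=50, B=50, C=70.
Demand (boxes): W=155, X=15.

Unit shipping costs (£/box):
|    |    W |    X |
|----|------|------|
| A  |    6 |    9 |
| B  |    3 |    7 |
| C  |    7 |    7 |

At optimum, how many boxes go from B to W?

Solving gives:
  A to W: 50 × £6 = £300
  B to W: 50 × £3 = £150
  C to W: 55 × £7 = £385
  C to X: 15 × £7 = £105
Total cost = £940.
So B→W carries 50 boxes.

50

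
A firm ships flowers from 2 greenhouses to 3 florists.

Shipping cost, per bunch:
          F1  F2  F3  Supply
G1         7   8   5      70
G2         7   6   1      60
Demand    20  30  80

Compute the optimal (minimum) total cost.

540

An optimal shipping plan:
  G1–F1: 20 bunches
  G1–F2: 30 bunches
  G1–F3: 20 bunches
  G2–F3: 60 bunches
Total cost = 540.
(Supply check: G1 ships 70; G2 ships 60.)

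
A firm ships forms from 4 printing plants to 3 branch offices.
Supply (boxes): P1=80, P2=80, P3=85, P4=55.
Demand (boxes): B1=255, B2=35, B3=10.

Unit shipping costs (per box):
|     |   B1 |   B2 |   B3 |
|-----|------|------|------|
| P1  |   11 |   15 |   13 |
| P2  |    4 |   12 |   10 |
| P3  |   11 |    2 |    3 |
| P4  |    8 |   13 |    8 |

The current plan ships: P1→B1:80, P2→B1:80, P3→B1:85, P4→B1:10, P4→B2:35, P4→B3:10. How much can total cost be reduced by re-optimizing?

570

Current plan cost = 80·11 + 80·4 + 85·11 + 10·8 + 35·13 + 10·8 = 2750.
Optimal plan:
  P1 to B1: 80 × 11 = 880
  P2 to B1: 80 × 4 = 320
  P3 to B1: 40 × 11 = 440
  P3 to B2: 35 × 2 = 70
  P3 to B3: 10 × 3 = 30
  P4 to B1: 55 × 8 = 440
Optimal cost = 2180.
Saving = 2750 − 2180 = 570.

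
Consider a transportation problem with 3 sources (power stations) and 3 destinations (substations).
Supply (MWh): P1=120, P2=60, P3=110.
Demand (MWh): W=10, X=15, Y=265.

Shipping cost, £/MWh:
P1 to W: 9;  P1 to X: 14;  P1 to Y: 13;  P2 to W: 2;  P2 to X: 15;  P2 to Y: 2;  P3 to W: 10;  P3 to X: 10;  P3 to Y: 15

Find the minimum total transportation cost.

3205

An optimal shipping plan:
  P1->Y: 120 × £13 = £1560
  P2->Y: 60 × £2 = £120
  P3->W: 10 × £10 = £100
  P3->X: 15 × £10 = £150
  P3->Y: 85 × £15 = £1275
Total = 1560 + 120 + 100 + 150 + 1275 = £3205.
(Supply check: P1 ships 120; P2 ships 60; P3 ships 110.)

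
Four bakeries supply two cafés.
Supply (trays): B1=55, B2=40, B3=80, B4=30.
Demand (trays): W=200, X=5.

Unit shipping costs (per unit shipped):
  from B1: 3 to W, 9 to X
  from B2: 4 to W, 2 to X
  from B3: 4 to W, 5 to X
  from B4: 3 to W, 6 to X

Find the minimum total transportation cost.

An optimal shipping plan:
  B1 to W: 55 × 3 = 165
  B2 to W: 35 × 4 = 140
  B2 to X: 5 × 2 = 10
  B3 to W: 80 × 4 = 320
  B4 to W: 30 × 3 = 90
Total = 165 + 140 + 10 + 320 + 90 = 725.

725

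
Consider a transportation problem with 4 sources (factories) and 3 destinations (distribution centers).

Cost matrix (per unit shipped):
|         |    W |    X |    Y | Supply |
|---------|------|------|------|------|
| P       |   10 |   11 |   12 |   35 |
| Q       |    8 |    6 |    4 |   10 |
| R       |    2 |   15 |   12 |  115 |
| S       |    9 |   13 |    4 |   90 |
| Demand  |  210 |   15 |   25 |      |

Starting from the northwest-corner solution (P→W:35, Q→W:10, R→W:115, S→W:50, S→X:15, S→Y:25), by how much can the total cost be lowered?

75

Current plan cost = 35·10 + 10·8 + 115·2 + 50·9 + 15·13 + 25·4 = 1405.
Optimal plan:
  P→W: 30 × 10 = 300
  P→X: 5 × 11 = 55
  Q→X: 10 × 6 = 60
  R→W: 115 × 2 = 230
  S→W: 65 × 9 = 585
  S→Y: 25 × 4 = 100
Optimal cost = 1330.
Saving = 1405 − 1330 = 75.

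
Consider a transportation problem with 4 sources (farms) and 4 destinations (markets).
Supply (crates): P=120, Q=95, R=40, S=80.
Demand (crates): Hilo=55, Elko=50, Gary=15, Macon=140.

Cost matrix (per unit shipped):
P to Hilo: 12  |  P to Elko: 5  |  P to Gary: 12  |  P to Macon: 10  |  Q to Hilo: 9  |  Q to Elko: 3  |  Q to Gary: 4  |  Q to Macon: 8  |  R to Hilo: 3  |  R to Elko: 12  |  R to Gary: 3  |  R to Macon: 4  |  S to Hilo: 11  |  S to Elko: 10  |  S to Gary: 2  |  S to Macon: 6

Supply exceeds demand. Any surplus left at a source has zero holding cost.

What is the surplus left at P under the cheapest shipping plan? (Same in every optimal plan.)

Minimum-cost shipments:
  P to Macon: 45 × 10 = 450
  Q to Hilo: 15 × 9 = 135
  Q to Elko: 50 × 3 = 150
  Q to Macon: 30 × 8 = 240
  R to Hilo: 40 × 3 = 120
  S to Gary: 15 × 2 = 30
  S to Macon: 65 × 6 = 390
Total cost = 1515.
P ships 45 of its 120, leaving 75.

75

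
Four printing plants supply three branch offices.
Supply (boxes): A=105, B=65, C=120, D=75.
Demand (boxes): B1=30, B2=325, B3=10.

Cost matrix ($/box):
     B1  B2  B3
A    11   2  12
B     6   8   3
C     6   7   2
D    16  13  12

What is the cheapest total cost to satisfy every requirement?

2435

One minimum-cost allocation:
  A->B2: 105 boxes
  B->B1: 30 boxes
  B->B2: 35 boxes
  C->B2: 110 boxes
  C->B3: 10 boxes
  D->B2: 75 boxes
Total cost = $2435.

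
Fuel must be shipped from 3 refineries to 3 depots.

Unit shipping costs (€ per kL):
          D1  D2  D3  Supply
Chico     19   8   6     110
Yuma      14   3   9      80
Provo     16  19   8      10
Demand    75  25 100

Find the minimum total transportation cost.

1795

An optimal shipping plan:
  Chico→D2: 10 kL
  Chico→D3: 100 kL
  Yuma→D1: 65 kL
  Yuma→D2: 15 kL
  Provo→D1: 10 kL
Total cost = €1795.
(Supply check: Chico ships 110; Yuma ships 80; Provo ships 10.)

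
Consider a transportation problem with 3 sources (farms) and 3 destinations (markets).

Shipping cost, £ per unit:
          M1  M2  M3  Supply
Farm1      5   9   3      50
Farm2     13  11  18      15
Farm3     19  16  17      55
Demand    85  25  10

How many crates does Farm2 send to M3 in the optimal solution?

0

Optimal shipments:
  Farm1→M1: 40 × £5 = £200
  Farm1→M3: 10 × £3 = £30
  Farm2→M1: 15 × £13 = £195
  Farm3→M1: 30 × £19 = £570
  Farm3→M2: 25 × £16 = £400
Total cost = £1395.
The route Farm2→M3 is not used.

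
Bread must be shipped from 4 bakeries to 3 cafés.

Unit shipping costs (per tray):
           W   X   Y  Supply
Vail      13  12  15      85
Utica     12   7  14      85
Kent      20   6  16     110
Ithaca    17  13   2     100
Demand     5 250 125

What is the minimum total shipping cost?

2555

One minimum-cost allocation:
  Vail–W: 5 × 13 = 65
  Vail–X: 55 × 12 = 660
  Vail–Y: 25 × 15 = 375
  Utica–X: 85 × 7 = 595
  Kent–X: 110 × 6 = 660
  Ithaca–Y: 100 × 2 = 200
Total = 65 + 660 + 375 + 595 + 660 + 200 = 2555.
(Supply check: Vail ships 85; Utica ships 85; Kent ships 110; Ithaca ships 100.)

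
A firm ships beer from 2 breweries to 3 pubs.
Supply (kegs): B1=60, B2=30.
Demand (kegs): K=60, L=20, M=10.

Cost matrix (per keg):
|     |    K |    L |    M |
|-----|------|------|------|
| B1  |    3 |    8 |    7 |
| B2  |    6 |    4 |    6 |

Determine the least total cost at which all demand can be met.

Optimal allocation:
  B1–K: 60 kegs
  B2–L: 20 kegs
  B2–M: 10 kegs
Total cost = 320.
(Supply check: B1 ships 60; B2 ships 30.)

320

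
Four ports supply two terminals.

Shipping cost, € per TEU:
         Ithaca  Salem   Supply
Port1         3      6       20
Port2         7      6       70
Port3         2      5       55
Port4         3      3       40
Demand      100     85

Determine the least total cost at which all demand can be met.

Optimal allocation:
  Port1->Ithaca: 20 TEU
  Port2->Salem: 70 TEU
  Port3->Ithaca: 55 TEU
  Port4->Ithaca: 25 TEU
  Port4->Salem: 15 TEU
Total cost = €710.
(Supply check: Port1 ships 20; Port2 ships 70; Port3 ships 55; Port4 ships 40.)

710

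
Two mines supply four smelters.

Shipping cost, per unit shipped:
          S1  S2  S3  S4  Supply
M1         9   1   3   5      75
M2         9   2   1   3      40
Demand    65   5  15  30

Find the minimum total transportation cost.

Optimal allocation:
  M1->S1: 65 tons
  M1->S2: 5 tons
  M1->S3: 5 tons
  M2->S3: 10 tons
  M2->S4: 30 tons
Total cost = 705.

705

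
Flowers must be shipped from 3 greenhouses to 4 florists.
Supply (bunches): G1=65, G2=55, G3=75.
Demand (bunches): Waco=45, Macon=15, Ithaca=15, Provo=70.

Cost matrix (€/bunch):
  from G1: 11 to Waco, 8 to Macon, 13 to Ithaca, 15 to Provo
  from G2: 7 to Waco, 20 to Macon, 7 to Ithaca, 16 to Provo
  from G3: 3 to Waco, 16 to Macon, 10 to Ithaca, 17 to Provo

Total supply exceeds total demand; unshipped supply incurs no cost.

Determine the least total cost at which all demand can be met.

A cheapest plan:
  G1 to Macon: 15 bunches
  G1 to Provo: 50 bunches
  G2 to Ithaca: 15 bunches
  G2 to Provo: 20 bunches
  G3 to Waco: 45 bunches
Total cost = €1430.

1430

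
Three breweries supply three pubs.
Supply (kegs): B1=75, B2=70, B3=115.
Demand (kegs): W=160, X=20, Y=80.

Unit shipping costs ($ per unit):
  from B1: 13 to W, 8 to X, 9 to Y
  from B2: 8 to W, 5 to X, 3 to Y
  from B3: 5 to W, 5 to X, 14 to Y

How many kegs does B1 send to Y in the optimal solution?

10

The minimum-cost plan:
  B1–W: 45 kegs
  B1–X: 20 kegs
  B1–Y: 10 kegs
  B2–Y: 70 kegs
  B3–W: 115 kegs
Total cost = $1620.
So B1→Y carries 10 kegs.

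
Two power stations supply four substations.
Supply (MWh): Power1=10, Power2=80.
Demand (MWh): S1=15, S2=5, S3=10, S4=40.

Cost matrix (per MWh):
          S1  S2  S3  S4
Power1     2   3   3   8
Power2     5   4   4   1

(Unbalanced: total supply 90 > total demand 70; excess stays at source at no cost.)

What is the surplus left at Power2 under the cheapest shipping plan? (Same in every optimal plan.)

20

Minimum-cost shipments:
  Power1→S1: 10 × 2 = 20
  Power2→S1: 5 × 5 = 25
  Power2→S2: 5 × 4 = 20
  Power2→S3: 10 × 4 = 40
  Power2→S4: 40 × 1 = 40
Total cost = 145.
Power2 ships 60 of its 80, leaving 20.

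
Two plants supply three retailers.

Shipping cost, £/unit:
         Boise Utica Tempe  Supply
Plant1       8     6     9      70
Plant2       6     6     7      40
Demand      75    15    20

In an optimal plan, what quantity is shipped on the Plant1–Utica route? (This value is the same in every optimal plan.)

15

Optimal shipments:
  Plant1 to Boise: 35 × £8 = £280
  Plant1 to Utica: 15 × £6 = £90
  Plant1 to Tempe: 20 × £9 = £180
  Plant2 to Boise: 40 × £6 = £240
Total cost = £790.
So Plant1→Utica carries 15 units.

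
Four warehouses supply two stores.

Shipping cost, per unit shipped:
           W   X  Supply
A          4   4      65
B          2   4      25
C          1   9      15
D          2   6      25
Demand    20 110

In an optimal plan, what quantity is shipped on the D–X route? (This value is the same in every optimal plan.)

20

The minimum-cost plan:
  A->X: 65 units
  B->X: 25 units
  C->W: 15 units
  D->W: 5 units
  D->X: 20 units
Total cost = 505.
So D→X carries 20 units.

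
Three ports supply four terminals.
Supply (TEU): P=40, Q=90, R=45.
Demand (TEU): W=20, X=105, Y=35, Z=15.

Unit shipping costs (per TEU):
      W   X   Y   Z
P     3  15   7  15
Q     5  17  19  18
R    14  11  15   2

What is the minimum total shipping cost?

1970

One minimum-cost allocation:
  P to X: 5 × 15 = 75
  P to Y: 35 × 7 = 245
  Q to W: 20 × 5 = 100
  Q to X: 70 × 17 = 1190
  R to X: 30 × 11 = 330
  R to Z: 15 × 2 = 30
Total = 75 + 245 + 100 + 1190 + 330 + 30 = 1970.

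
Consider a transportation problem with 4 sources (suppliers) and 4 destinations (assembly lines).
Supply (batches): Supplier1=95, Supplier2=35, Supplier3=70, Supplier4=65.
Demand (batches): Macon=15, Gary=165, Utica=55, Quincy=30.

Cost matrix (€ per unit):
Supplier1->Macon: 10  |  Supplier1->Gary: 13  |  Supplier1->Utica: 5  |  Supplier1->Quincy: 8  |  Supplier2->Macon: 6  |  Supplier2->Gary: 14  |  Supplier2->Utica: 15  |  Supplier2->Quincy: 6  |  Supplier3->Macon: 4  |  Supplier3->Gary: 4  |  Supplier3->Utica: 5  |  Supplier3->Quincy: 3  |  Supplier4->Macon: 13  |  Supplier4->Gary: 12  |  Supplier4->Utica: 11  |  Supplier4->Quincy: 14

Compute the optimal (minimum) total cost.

A cheapest plan:
  Supplier1→Gary: 30 × €13 = €390
  Supplier1→Utica: 55 × €5 = €275
  Supplier1→Quincy: 10 × €8 = €80
  Supplier2→Macon: 15 × €6 = €90
  Supplier2→Quincy: 20 × €6 = €120
  Supplier3→Gary: 70 × €4 = €280
  Supplier4→Gary: 65 × €12 = €780
Total = 390 + 275 + 80 + 90 + 120 + 280 + 780 = €2015.
(Supply check: Supplier1 ships 95; Supplier2 ships 35; Supplier3 ships 70; Supplier4 ships 65.)

2015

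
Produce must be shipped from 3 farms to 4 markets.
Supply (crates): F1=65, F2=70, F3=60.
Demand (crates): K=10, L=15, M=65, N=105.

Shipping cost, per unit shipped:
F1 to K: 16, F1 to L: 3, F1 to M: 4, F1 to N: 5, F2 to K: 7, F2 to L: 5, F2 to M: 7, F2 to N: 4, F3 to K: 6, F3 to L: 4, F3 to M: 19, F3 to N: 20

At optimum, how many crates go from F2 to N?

70

Optimal shipments:
  F1→M: 30 crates
  F1→N: 35 crates
  F2→N: 70 crates
  F3→K: 10 crates
  F3→L: 15 crates
  F3→M: 35 crates
Total cost = 1360.
So F2→N carries 70 crates.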